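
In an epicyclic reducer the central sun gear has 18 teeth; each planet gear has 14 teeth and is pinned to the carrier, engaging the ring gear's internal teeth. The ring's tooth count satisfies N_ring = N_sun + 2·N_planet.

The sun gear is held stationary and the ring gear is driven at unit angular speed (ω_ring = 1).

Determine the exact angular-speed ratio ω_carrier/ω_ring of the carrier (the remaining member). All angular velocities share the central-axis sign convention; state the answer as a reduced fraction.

23/32

N_ring = 18 + 2·14 = 46
18(ω_s−ω_c) = −46(ω_r−ω_c),  ω_s=0, ω_r=1
18(0−ω_c) = −46(1−ω_c)  ⇒  64ω_c = 46  ⇒  ω_c = 23/32
ω_c/ω_r = 23/32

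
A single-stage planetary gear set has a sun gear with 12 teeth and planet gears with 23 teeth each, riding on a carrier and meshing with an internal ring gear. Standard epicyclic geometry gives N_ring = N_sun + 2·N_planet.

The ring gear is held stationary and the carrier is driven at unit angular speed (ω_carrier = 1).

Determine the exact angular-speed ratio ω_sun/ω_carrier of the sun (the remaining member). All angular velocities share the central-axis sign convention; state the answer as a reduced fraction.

N_ring = 12 + 2·23 = 58
12(ω_s−ω_c) = −58(ω_r−ω_c),  ω_r=0, ω_c=1
ω_s = 1 − (58/12)(0−1) = 35/6
ω_s/ω_c = 35/6

35/6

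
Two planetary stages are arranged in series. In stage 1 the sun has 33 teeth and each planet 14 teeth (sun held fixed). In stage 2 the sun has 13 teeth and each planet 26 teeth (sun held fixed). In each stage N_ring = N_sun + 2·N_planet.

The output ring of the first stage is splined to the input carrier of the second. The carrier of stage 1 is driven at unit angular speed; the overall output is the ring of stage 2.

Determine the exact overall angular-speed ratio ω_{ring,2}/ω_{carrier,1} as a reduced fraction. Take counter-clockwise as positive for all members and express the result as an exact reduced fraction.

Stage 1: N_ring = 33 + 2·14 = 61
Stage 1: 33(ω_s−ω_c) = −61(ω_r−ω_c),  ω_s=0, ω_c=1
Stage 1: ω_r = 1 − (33/61)(0−1) = 94/61
  ⇒ ω_r¹/ω_c¹ = 94/61
Stage 2: N_ring = 13 + 2·26 = 65
Stage 2: 13(ω_s−ω_c) = −65(ω_r−ω_c),  ω_s=0, ω_c=1
Stage 2: ω_r = 1 − (13/65)(0−1) = 6/5
  ⇒ ω_r²/ω_c² = 6/5
Coupling ω_c² = ω_r¹ ⇒ overall = 94/61 × 6/5 = 564/305

564/305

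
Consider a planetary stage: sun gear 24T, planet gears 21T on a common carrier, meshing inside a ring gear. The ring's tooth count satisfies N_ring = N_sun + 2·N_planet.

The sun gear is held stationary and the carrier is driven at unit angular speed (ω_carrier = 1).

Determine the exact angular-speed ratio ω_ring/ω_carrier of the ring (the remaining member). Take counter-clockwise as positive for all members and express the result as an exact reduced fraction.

15/11

N_ring = 24 + 2·21 = 66
24(ω_s−ω_c) = −66(ω_r−ω_c),  ω_s=0, ω_c=1
ω_r = 1 − (24/66)(0−1) = 15/11
ω_r/ω_c = 15/11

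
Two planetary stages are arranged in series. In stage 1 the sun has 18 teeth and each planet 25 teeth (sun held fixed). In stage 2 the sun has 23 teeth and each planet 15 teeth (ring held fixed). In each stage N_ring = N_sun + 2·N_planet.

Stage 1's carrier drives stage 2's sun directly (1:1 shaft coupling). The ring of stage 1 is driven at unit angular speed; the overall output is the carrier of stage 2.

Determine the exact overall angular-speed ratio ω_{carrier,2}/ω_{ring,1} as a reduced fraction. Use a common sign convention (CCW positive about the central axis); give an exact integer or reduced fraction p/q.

Stage 1: N_ring = 18 + 2·25 = 68
Stage 1: 18(ω_s−ω_c) = −68(ω_r−ω_c),  ω_s=0, ω_r=1
Stage 1: 18(0−ω_c) = −68(1−ω_c)  ⇒  86ω_c = 68  ⇒  ω_c = 34/43
  ⇒ ω_c¹/ω_r¹ = 34/43
Stage 2: N_ring = 23 + 2·15 = 53
Stage 2: 23(ω_s−ω_c) = −53(ω_r−ω_c),  ω_r=0, ω_s=1
Stage 2: 23(1−ω_c) = −53(0−ω_c)  ⇒  76ω_c = 23  ⇒  ω_c = 23/76
  ⇒ ω_c²/ω_s² = 23/76
Coupling ω_s² = ω_c¹ ⇒ overall = 34/43 × 23/76 = 391/1634

391/1634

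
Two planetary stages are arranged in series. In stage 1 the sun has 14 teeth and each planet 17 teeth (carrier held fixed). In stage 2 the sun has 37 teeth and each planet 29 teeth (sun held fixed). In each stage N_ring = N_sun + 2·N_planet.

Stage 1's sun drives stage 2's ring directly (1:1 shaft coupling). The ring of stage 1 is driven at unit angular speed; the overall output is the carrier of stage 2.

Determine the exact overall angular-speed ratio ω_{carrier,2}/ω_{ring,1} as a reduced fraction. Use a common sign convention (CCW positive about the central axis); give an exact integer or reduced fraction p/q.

Stage 1: N_ring = 14 + 2·17 = 48
Stage 1: 14(ω_s−ω_c) = −48(ω_r−ω_c),  ω_c=0, ω_r=1
Stage 1: ω_s = 0 − (48/14)(1−0) = -24/7
  ⇒ ω_s¹/ω_r¹ = -24/7
Stage 2: N_ring = 37 + 2·29 = 95
Stage 2: 37(ω_s−ω_c) = −95(ω_r−ω_c),  ω_s=0, ω_r=1
Stage 2: 37(0−ω_c) = −95(1−ω_c)  ⇒  132ω_c = 95  ⇒  ω_c = 95/132
  ⇒ ω_c²/ω_r² = 95/132
Coupling ω_r² = ω_s¹ ⇒ overall = -24/7 × 95/132 = -190/77

-190/77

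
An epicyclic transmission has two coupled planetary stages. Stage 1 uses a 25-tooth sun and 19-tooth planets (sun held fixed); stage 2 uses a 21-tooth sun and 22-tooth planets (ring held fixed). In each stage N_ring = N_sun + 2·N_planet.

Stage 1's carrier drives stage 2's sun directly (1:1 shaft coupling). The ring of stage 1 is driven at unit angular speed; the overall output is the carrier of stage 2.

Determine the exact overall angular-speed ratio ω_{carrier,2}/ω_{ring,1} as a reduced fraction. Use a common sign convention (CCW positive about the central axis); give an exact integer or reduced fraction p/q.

Stage 1: N_ring = 25 + 2·19 = 63
Stage 1: 25(ω_s−ω_c) = −63(ω_r−ω_c),  ω_s=0, ω_r=1
Stage 1: 25(0−ω_c) = −63(1−ω_c)  ⇒  88ω_c = 63  ⇒  ω_c = 63/88
  ⇒ ω_c¹/ω_r¹ = 63/88
Stage 2: N_ring = 21 + 2·22 = 65
Stage 2: 21(ω_s−ω_c) = −65(ω_r−ω_c),  ω_r=0, ω_s=1
Stage 2: 21(1−ω_c) = −65(0−ω_c)  ⇒  86ω_c = 21  ⇒  ω_c = 21/86
  ⇒ ω_c²/ω_s² = 21/86
Coupling ω_s² = ω_c¹ ⇒ overall = 63/88 × 21/86 = 1323/7568

1323/7568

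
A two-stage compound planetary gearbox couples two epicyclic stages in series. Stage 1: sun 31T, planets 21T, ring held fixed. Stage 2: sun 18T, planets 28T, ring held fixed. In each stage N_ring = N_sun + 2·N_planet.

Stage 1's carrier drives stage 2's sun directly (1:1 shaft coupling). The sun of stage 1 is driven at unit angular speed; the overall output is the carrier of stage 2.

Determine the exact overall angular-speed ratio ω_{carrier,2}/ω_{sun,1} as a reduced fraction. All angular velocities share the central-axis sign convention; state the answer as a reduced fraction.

Stage 1: N_ring = 31 + 2·21 = 73
Stage 1: 31(ω_s−ω_c) = −73(ω_r−ω_c),  ω_r=0, ω_s=1
Stage 1: 31(1−ω_c) = −73(0−ω_c)  ⇒  104ω_c = 31  ⇒  ω_c = 31/104
  ⇒ ω_c¹/ω_s¹ = 31/104
Stage 2: N_ring = 18 + 2·28 = 74
Stage 2: 18(ω_s−ω_c) = −74(ω_r−ω_c),  ω_r=0, ω_s=1
Stage 2: 18(1−ω_c) = −74(0−ω_c)  ⇒  92ω_c = 18  ⇒  ω_c = 9/46
  ⇒ ω_c²/ω_s² = 9/46
Coupling ω_s² = ω_c¹ ⇒ overall = 31/104 × 9/46 = 279/4784

279/4784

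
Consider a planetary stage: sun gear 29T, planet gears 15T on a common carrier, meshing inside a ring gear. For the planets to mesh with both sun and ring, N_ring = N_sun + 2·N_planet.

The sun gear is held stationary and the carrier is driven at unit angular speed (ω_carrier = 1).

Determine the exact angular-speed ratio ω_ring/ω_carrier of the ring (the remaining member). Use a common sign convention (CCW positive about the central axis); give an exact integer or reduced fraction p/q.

88/59

N_ring = 29 + 2·15 = 59
29(ω_s−ω_c) = −59(ω_r−ω_c),  ω_s=0, ω_c=1
ω_r = 1 − (29/59)(0−1) = 88/59
ω_r/ω_c = 88/59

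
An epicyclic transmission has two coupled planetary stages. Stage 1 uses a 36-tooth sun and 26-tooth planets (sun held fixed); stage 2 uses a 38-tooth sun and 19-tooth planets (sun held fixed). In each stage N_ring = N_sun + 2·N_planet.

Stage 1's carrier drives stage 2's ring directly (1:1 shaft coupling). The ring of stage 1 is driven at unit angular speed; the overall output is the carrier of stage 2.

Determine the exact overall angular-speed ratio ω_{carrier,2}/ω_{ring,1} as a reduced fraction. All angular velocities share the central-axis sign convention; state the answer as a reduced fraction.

44/93

Stage 1: N_ring = 36 + 2·26 = 88
Stage 1: 36(ω_s−ω_c) = −88(ω_r−ω_c),  ω_s=0, ω_r=1
Stage 1: 36(0−ω_c) = −88(1−ω_c)  ⇒  124ω_c = 88  ⇒  ω_c = 22/31
  ⇒ ω_c¹/ω_r¹ = 22/31
Stage 2: N_ring = 38 + 2·19 = 76
Stage 2: 38(ω_s−ω_c) = −76(ω_r−ω_c),  ω_s=0, ω_r=1
Stage 2: 38(0−ω_c) = −76(1−ω_c)  ⇒  114ω_c = 76  ⇒  ω_c = 2/3
  ⇒ ω_c²/ω_r² = 2/3
Coupling ω_r² = ω_c¹ ⇒ overall = 22/31 × 2/3 = 44/93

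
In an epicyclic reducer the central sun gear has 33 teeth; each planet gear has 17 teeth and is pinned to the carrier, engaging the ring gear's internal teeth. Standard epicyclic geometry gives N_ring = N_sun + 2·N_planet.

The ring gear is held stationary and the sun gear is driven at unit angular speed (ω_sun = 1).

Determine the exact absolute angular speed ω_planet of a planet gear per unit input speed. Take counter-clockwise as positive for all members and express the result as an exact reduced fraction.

-33/34

N_ring = 33 + 2·17 = 67
33(ω_s−ω_c) = −67(ω_r−ω_c),  ω_r=0, ω_s=1
33(1−ω_c) = −67(0−ω_c)  ⇒  100ω_c = 33  ⇒  ω_c = 33/100
sun–planet: 33·(1−33/100) = −17·(ω_p−ω_c)  ⇒  ω_p−ω_c = −(33/17)·(67/100) = -2211/1700
ω_p = 33/100 − 2211/1700 = -33/34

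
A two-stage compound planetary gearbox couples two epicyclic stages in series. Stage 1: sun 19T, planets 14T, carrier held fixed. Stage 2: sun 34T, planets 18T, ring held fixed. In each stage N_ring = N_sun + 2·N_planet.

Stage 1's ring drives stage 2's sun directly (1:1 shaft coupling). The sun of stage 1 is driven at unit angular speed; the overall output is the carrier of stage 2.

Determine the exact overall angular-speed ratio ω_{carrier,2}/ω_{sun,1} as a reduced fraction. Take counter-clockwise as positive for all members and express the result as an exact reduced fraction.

-323/2444

Stage 1: N_ring = 19 + 2·14 = 47
Stage 1: 19(ω_s−ω_c) = −47(ω_r−ω_c),  ω_c=0, ω_s=1
Stage 1: ω_r = 0 − (19/47)(1−0) = -19/47
  ⇒ ω_r¹/ω_s¹ = -19/47
Stage 2: N_ring = 34 + 2·18 = 70
Stage 2: 34(ω_s−ω_c) = −70(ω_r−ω_c),  ω_r=0, ω_s=1
Stage 2: 34(1−ω_c) = −70(0−ω_c)  ⇒  104ω_c = 34  ⇒  ω_c = 17/52
  ⇒ ω_c²/ω_s² = 17/52
Coupling ω_s² = ω_r¹ ⇒ overall = -19/47 × 17/52 = -323/2444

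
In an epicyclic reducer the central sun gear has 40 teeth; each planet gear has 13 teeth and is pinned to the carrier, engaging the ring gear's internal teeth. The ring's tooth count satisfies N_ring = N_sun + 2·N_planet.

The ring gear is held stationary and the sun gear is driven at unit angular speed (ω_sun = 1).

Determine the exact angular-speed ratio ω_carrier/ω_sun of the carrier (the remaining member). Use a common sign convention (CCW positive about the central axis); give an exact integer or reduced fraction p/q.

20/53

N_ring = 40 + 2·13 = 66
40(ω_s−ω_c) = −66(ω_r−ω_c),  ω_r=0, ω_s=1
40(1−ω_c) = −66(0−ω_c)  ⇒  106ω_c = 40  ⇒  ω_c = 20/53
ω_c/ω_s = 20/53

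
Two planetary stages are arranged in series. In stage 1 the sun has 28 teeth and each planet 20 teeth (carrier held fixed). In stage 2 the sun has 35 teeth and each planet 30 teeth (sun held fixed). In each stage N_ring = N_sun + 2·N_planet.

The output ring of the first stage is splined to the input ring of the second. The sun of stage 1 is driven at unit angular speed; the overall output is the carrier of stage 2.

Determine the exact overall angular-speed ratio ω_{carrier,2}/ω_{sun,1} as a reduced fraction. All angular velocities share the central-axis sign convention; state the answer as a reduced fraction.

-133/442

Stage 1: N_ring = 28 + 2·20 = 68
Stage 1: 28(ω_s−ω_c) = −68(ω_r−ω_c),  ω_c=0, ω_s=1
Stage 1: ω_r = 0 − (28/68)(1−0) = -7/17
  ⇒ ω_r¹/ω_s¹ = -7/17
Stage 2: N_ring = 35 + 2·30 = 95
Stage 2: 35(ω_s−ω_c) = −95(ω_r−ω_c),  ω_s=0, ω_r=1
Stage 2: 35(0−ω_c) = −95(1−ω_c)  ⇒  130ω_c = 95  ⇒  ω_c = 19/26
  ⇒ ω_c²/ω_r² = 19/26
Coupling ω_r² = ω_r¹ ⇒ overall = -7/17 × 19/26 = -133/442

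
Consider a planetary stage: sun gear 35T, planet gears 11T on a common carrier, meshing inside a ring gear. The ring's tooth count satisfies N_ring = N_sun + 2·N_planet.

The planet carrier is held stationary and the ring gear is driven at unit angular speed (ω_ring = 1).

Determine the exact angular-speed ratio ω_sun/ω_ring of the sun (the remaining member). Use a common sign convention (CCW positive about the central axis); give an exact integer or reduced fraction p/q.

N_ring = 35 + 2·11 = 57
35(ω_s−ω_c) = −57(ω_r−ω_c),  ω_c=0, ω_r=1
ω_s = 0 − (57/35)(1−0) = -57/35
ω_s/ω_r = -57/35

-57/35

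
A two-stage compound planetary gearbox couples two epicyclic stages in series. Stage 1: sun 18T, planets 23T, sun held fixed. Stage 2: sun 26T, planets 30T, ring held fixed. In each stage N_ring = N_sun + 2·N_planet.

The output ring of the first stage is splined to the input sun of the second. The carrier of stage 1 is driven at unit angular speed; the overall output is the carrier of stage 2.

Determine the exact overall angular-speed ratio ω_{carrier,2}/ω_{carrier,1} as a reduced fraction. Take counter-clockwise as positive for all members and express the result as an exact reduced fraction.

Stage 1: N_ring = 18 + 2·23 = 64
Stage 1: 18(ω_s−ω_c) = −64(ω_r−ω_c),  ω_s=0, ω_c=1
Stage 1: ω_r = 1 − (18/64)(0−1) = 41/32
  ⇒ ω_r¹/ω_c¹ = 41/32
Stage 2: N_ring = 26 + 2·30 = 86
Stage 2: 26(ω_s−ω_c) = −86(ω_r−ω_c),  ω_r=0, ω_s=1
Stage 2: 26(1−ω_c) = −86(0−ω_c)  ⇒  112ω_c = 26  ⇒  ω_c = 13/56
  ⇒ ω_c²/ω_s² = 13/56
Coupling ω_s² = ω_r¹ ⇒ overall = 41/32 × 13/56 = 533/1792

533/1792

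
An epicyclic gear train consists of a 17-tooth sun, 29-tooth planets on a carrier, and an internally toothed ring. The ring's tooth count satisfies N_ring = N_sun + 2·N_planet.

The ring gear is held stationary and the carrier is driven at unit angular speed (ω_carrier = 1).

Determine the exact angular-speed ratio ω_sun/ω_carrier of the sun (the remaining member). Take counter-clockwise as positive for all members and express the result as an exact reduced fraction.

92/17

N_ring = 17 + 2·29 = 75
17(ω_s−ω_c) = −75(ω_r−ω_c),  ω_r=0, ω_c=1
ω_s = 1 − (75/17)(0−1) = 92/17
ω_s/ω_c = 92/17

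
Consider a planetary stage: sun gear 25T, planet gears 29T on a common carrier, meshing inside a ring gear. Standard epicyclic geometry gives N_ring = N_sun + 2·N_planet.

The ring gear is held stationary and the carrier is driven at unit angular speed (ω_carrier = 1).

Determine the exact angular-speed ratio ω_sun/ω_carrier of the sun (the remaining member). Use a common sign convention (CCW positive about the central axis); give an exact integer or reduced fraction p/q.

108/25

N_ring = 25 + 2·29 = 83
25(ω_s−ω_c) = −83(ω_r−ω_c),  ω_r=0, ω_c=1
ω_s = 1 − (83/25)(0−1) = 108/25
ω_s/ω_c = 108/25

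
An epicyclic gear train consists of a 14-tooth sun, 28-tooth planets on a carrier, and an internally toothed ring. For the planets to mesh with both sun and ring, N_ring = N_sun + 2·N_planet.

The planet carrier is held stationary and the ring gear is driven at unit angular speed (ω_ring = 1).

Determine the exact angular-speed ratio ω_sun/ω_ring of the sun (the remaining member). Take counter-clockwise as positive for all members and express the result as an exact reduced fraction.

-5

N_ring = 14 + 2·28 = 70
14(ω_s−ω_c) = −70(ω_r−ω_c),  ω_c=0, ω_r=1
ω_s = 0 − (70/14)(1−0) = -5
ω_s/ω_r = -5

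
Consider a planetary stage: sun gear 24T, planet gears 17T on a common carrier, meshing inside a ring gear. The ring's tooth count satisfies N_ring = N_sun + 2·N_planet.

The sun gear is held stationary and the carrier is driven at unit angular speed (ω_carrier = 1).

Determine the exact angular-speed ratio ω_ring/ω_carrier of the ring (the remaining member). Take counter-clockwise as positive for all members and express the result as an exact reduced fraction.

41/29

N_ring = 24 + 2·17 = 58
24(ω_s−ω_c) = −58(ω_r−ω_c),  ω_s=0, ω_c=1
ω_r = 1 − (24/58)(0−1) = 41/29
ω_r/ω_c = 41/29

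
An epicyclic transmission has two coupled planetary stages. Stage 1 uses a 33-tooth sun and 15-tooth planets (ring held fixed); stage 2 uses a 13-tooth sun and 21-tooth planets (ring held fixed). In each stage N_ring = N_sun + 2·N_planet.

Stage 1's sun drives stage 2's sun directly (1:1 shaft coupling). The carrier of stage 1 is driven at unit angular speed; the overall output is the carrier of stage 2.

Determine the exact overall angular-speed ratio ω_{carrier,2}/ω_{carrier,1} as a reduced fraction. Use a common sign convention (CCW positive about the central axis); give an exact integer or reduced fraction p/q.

Stage 1: N_ring = 33 + 2·15 = 63
Stage 1: 33(ω_s−ω_c) = −63(ω_r−ω_c),  ω_r=0, ω_c=1
Stage 1: ω_s = 1 − (63/33)(0−1) = 32/11
  ⇒ ω_s¹/ω_c¹ = 32/11
Stage 2: N_ring = 13 + 2·21 = 55
Stage 2: 13(ω_s−ω_c) = −55(ω_r−ω_c),  ω_r=0, ω_s=1
Stage 2: 13(1−ω_c) = −55(0−ω_c)  ⇒  68ω_c = 13  ⇒  ω_c = 13/68
  ⇒ ω_c²/ω_s² = 13/68
Coupling ω_s² = ω_s¹ ⇒ overall = 32/11 × 13/68 = 104/187

104/187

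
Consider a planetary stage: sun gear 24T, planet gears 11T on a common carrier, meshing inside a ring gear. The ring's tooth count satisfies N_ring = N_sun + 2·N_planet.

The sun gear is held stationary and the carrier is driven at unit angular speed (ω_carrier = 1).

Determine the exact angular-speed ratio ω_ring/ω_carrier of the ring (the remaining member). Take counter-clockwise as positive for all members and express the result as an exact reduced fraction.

35/23

N_ring = 24 + 2·11 = 46
24(ω_s−ω_c) = −46(ω_r−ω_c),  ω_s=0, ω_c=1
ω_r = 1 − (24/46)(0−1) = 35/23
ω_r/ω_c = 35/23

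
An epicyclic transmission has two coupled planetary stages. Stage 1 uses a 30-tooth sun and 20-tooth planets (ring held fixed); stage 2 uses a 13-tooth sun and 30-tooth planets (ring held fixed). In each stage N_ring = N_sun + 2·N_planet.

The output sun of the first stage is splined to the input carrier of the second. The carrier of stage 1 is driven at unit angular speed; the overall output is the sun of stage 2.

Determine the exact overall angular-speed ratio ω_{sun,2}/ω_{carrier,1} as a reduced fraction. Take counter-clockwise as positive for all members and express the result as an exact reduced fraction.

860/39

Stage 1: N_ring = 30 + 2·20 = 70
Stage 1: 30(ω_s−ω_c) = −70(ω_r−ω_c),  ω_r=0, ω_c=1
Stage 1: ω_s = 1 − (70/30)(0−1) = 10/3
  ⇒ ω_s¹/ω_c¹ = 10/3
Stage 2: N_ring = 13 + 2·30 = 73
Stage 2: 13(ω_s−ω_c) = −73(ω_r−ω_c),  ω_r=0, ω_c=1
Stage 2: ω_s = 1 − (73/13)(0−1) = 86/13
  ⇒ ω_s²/ω_c² = 86/13
Coupling ω_c² = ω_s¹ ⇒ overall = 10/3 × 86/13 = 860/39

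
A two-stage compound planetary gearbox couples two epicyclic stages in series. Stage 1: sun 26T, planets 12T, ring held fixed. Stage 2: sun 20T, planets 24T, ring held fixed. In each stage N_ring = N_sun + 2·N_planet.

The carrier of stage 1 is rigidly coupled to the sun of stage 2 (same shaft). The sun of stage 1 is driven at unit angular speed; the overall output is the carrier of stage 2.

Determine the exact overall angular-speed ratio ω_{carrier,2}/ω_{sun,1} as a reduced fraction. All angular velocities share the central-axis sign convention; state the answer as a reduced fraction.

65/836

Stage 1: N_ring = 26 + 2·12 = 50
Stage 1: 26(ω_s−ω_c) = −50(ω_r−ω_c),  ω_r=0, ω_s=1
Stage 1: 26(1−ω_c) = −50(0−ω_c)  ⇒  76ω_c = 26  ⇒  ω_c = 13/38
  ⇒ ω_c¹/ω_s¹ = 13/38
Stage 2: N_ring = 20 + 2·24 = 68
Stage 2: 20(ω_s−ω_c) = −68(ω_r−ω_c),  ω_r=0, ω_s=1
Stage 2: 20(1−ω_c) = −68(0−ω_c)  ⇒  88ω_c = 20  ⇒  ω_c = 5/22
  ⇒ ω_c²/ω_s² = 5/22
Coupling ω_s² = ω_c¹ ⇒ overall = 13/38 × 5/22 = 65/836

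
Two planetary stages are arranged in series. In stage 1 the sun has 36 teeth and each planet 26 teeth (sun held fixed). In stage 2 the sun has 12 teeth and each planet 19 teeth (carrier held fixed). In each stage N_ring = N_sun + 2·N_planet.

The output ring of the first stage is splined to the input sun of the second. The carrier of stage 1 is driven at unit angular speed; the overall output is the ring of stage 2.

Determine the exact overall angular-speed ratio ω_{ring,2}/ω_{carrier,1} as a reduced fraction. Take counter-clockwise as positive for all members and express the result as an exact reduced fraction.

-93/275

Stage 1: N_ring = 36 + 2·26 = 88
Stage 1: 36(ω_s−ω_c) = −88(ω_r−ω_c),  ω_s=0, ω_c=1
Stage 1: ω_r = 1 − (36/88)(0−1) = 31/22
  ⇒ ω_r¹/ω_c¹ = 31/22
Stage 2: N_ring = 12 + 2·19 = 50
Stage 2: 12(ω_s−ω_c) = −50(ω_r−ω_c),  ω_c=0, ω_s=1
Stage 2: ω_r = 0 − (12/50)(1−0) = -6/25
  ⇒ ω_r²/ω_s² = -6/25
Coupling ω_s² = ω_r¹ ⇒ overall = 31/22 × -6/25 = -93/275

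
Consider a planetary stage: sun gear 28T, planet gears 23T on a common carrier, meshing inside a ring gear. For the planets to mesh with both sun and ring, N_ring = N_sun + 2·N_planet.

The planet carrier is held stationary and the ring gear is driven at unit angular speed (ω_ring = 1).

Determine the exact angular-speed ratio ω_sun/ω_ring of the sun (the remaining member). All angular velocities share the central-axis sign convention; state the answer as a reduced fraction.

N_ring = 28 + 2·23 = 74
28(ω_s−ω_c) = −74(ω_r−ω_c),  ω_c=0, ω_r=1
ω_s = 0 − (74/28)(1−0) = -37/14
ω_s/ω_r = -37/14

-37/14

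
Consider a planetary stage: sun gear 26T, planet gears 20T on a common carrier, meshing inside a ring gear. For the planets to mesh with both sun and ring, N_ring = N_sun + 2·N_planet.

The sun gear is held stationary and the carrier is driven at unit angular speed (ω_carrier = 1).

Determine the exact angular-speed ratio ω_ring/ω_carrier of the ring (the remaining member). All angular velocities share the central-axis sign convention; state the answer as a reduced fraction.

46/33

N_ring = 26 + 2·20 = 66
26(ω_s−ω_c) = −66(ω_r−ω_c),  ω_s=0, ω_c=1
ω_r = 1 − (26/66)(0−1) = 46/33
ω_r/ω_c = 46/33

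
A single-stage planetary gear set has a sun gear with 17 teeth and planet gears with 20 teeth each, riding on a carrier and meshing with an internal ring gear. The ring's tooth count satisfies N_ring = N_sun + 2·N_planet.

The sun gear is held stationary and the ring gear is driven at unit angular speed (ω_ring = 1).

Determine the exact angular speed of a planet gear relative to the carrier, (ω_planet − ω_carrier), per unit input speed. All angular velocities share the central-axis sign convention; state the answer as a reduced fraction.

969/1480

N_ring = 17 + 2·20 = 57
17(ω_s−ω_c) = −57(ω_r−ω_c),  ω_s=0, ω_r=1
17(0−ω_c) = −57(1−ω_c)  ⇒  74ω_c = 57  ⇒  ω_c = 57/74
sun–planet: 17·(0−57/74) = −20·(ω_p−ω_c)  ⇒  ω_p−ω_c = −(17/20)·(-57/74) = 969/1480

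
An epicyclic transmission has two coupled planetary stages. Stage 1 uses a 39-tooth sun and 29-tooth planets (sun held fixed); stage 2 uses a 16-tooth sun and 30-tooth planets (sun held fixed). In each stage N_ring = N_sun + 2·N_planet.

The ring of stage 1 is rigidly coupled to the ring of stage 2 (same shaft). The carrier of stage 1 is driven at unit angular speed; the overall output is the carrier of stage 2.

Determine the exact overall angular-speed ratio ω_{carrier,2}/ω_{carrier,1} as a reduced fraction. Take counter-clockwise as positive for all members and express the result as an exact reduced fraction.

Stage 1: N_ring = 39 + 2·29 = 97
Stage 1: 39(ω_s−ω_c) = −97(ω_r−ω_c),  ω_s=0, ω_c=1
Stage 1: ω_r = 1 − (39/97)(0−1) = 136/97
  ⇒ ω_r¹/ω_c¹ = 136/97
Stage 2: N_ring = 16 + 2·30 = 76
Stage 2: 16(ω_s−ω_c) = −76(ω_r−ω_c),  ω_s=0, ω_r=1
Stage 2: 16(0−ω_c) = −76(1−ω_c)  ⇒  92ω_c = 76  ⇒  ω_c = 19/23
  ⇒ ω_c²/ω_r² = 19/23
Coupling ω_r² = ω_r¹ ⇒ overall = 136/97 × 19/23 = 2584/2231

2584/2231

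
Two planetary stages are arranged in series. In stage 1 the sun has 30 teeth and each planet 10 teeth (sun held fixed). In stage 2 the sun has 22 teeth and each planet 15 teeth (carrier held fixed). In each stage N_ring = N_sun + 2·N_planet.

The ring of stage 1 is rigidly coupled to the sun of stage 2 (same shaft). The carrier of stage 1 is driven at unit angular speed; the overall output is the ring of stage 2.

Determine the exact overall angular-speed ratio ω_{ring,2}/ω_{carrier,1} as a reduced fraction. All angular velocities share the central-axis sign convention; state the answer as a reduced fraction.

Stage 1: N_ring = 30 + 2·10 = 50
Stage 1: 30(ω_s−ω_c) = −50(ω_r−ω_c),  ω_s=0, ω_c=1
Stage 1: ω_r = 1 − (30/50)(0−1) = 8/5
  ⇒ ω_r¹/ω_c¹ = 8/5
Stage 2: N_ring = 22 + 2·15 = 52
Stage 2: 22(ω_s−ω_c) = −52(ω_r−ω_c),  ω_c=0, ω_s=1
Stage 2: ω_r = 0 − (22/52)(1−0) = -11/26
  ⇒ ω_r²/ω_s² = -11/26
Coupling ω_s² = ω_r¹ ⇒ overall = 8/5 × -11/26 = -44/65

-44/65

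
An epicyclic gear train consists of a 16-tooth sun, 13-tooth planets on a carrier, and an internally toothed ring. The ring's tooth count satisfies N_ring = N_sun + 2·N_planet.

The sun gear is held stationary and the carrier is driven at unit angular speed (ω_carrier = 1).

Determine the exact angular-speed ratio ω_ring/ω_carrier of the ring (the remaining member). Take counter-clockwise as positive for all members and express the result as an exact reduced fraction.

N_ring = 16 + 2·13 = 42
16(ω_s−ω_c) = −42(ω_r−ω_c),  ω_s=0, ω_c=1
ω_r = 1 − (16/42)(0−1) = 29/21
ω_r/ω_c = 29/21

29/21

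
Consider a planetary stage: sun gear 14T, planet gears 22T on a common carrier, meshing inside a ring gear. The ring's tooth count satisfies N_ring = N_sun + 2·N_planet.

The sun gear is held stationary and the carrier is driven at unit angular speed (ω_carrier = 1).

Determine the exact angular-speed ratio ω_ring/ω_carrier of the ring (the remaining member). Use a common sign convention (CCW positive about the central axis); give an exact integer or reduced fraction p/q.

N_ring = 14 + 2·22 = 58
14(ω_s−ω_c) = −58(ω_r−ω_c),  ω_s=0, ω_c=1
ω_r = 1 − (14/58)(0−1) = 36/29
ω_r/ω_c = 36/29

36/29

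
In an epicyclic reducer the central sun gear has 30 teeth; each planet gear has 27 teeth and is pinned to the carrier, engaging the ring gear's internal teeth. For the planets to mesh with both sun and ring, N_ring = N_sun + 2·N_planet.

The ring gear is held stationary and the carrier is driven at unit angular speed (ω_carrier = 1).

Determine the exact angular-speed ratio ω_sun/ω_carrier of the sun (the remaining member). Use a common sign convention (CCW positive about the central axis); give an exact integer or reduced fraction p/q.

N_ring = 30 + 2·27 = 84
30(ω_s−ω_c) = −84(ω_r−ω_c),  ω_r=0, ω_c=1
ω_s = 1 − (84/30)(0−1) = 19/5
ω_s/ω_c = 19/5

19/5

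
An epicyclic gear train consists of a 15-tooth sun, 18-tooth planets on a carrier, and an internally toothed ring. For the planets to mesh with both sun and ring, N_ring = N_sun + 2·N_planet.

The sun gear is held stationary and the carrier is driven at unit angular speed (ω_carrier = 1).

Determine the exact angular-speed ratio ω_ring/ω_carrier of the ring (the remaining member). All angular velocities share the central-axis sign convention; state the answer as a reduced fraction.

22/17

N_ring = 15 + 2·18 = 51
15(ω_s−ω_c) = −51(ω_r−ω_c),  ω_s=0, ω_c=1
ω_r = 1 − (15/51)(0−1) = 22/17
ω_r/ω_c = 22/17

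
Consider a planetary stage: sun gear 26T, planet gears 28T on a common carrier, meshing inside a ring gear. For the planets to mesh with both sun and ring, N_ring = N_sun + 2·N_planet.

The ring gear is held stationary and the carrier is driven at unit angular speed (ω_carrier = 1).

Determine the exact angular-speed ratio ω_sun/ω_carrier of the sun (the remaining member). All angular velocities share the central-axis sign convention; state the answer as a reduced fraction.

54/13

N_ring = 26 + 2·28 = 82
26(ω_s−ω_c) = −82(ω_r−ω_c),  ω_r=0, ω_c=1
ω_s = 1 − (82/26)(0−1) = 54/13
ω_s/ω_c = 54/13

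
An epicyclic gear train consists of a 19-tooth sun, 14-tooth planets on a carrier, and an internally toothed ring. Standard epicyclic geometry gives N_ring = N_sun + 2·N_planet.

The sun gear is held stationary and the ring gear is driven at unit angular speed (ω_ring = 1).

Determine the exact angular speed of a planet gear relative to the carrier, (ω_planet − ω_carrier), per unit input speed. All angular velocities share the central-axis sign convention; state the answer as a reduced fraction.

893/924

N_ring = 19 + 2·14 = 47
19(ω_s−ω_c) = −47(ω_r−ω_c),  ω_s=0, ω_r=1
19(0−ω_c) = −47(1−ω_c)  ⇒  66ω_c = 47  ⇒  ω_c = 47/66
sun–planet: 19·(0−47/66) = −14·(ω_p−ω_c)  ⇒  ω_p−ω_c = −(19/14)·(-47/66) = 893/924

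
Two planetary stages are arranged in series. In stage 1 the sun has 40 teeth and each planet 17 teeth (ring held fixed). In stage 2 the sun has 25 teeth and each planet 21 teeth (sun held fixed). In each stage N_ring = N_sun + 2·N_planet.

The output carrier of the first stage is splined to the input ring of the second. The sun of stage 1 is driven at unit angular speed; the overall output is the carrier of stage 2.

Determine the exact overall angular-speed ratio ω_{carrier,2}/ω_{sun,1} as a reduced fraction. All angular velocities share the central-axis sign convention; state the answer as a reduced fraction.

335/1311

Stage 1: N_ring = 40 + 2·17 = 74
Stage 1: 40(ω_s−ω_c) = −74(ω_r−ω_c),  ω_r=0, ω_s=1
Stage 1: 40(1−ω_c) = −74(0−ω_c)  ⇒  114ω_c = 40  ⇒  ω_c = 20/57
  ⇒ ω_c¹/ω_s¹ = 20/57
Stage 2: N_ring = 25 + 2·21 = 67
Stage 2: 25(ω_s−ω_c) = −67(ω_r−ω_c),  ω_s=0, ω_r=1
Stage 2: 25(0−ω_c) = −67(1−ω_c)  ⇒  92ω_c = 67  ⇒  ω_c = 67/92
  ⇒ ω_c²/ω_r² = 67/92
Coupling ω_r² = ω_c¹ ⇒ overall = 20/57 × 67/92 = 335/1311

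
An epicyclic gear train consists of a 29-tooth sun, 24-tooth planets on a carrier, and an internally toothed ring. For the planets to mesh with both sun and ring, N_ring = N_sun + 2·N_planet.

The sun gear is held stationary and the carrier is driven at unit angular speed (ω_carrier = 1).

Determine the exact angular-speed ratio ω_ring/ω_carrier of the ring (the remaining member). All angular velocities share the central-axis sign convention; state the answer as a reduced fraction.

106/77

N_ring = 29 + 2·24 = 77
29(ω_s−ω_c) = −77(ω_r−ω_c),  ω_s=0, ω_c=1
ω_r = 1 − (29/77)(0−1) = 106/77
ω_r/ω_c = 106/77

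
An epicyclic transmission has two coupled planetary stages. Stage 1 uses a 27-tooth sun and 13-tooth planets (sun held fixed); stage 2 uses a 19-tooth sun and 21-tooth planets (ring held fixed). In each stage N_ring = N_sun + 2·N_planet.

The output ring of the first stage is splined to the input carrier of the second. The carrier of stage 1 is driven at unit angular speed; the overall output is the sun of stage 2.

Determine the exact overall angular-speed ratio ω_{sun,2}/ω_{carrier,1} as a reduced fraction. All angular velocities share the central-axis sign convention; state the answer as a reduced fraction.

6400/1007

Stage 1: N_ring = 27 + 2·13 = 53
Stage 1: 27(ω_s−ω_c) = −53(ω_r−ω_c),  ω_s=0, ω_c=1
Stage 1: ω_r = 1 − (27/53)(0−1) = 80/53
  ⇒ ω_r¹/ω_c¹ = 80/53
Stage 2: N_ring = 19 + 2·21 = 61
Stage 2: 19(ω_s−ω_c) = −61(ω_r−ω_c),  ω_r=0, ω_c=1
Stage 2: ω_s = 1 − (61/19)(0−1) = 80/19
  ⇒ ω_s²/ω_c² = 80/19
Coupling ω_c² = ω_r¹ ⇒ overall = 80/53 × 80/19 = 6400/1007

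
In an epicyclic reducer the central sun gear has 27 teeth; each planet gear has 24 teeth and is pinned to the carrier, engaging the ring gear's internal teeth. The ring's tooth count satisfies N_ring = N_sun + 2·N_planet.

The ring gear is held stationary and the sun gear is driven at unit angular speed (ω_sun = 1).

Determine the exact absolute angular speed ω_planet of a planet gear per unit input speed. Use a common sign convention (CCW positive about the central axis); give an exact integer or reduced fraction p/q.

N_ring = 27 + 2·24 = 75
27(ω_s−ω_c) = −75(ω_r−ω_c),  ω_r=0, ω_s=1
27(1−ω_c) = −75(0−ω_c)  ⇒  102ω_c = 27  ⇒  ω_c = 9/34
sun–planet: 27·(1−9/34) = −24·(ω_p−ω_c)  ⇒  ω_p−ω_c = −(27/24)·(25/34) = -225/272
ω_p = 9/34 − 225/272 = -9/16

-9/16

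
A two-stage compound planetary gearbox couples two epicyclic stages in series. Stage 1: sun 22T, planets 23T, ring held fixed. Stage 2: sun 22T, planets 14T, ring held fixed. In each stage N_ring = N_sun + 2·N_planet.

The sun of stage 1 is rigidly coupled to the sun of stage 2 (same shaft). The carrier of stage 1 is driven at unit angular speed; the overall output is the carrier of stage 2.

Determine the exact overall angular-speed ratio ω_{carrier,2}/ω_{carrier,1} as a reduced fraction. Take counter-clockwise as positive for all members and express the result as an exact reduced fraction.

Stage 1: N_ring = 22 + 2·23 = 68
Stage 1: 22(ω_s−ω_c) = −68(ω_r−ω_c),  ω_r=0, ω_c=1
Stage 1: ω_s = 1 − (68/22)(0−1) = 45/11
  ⇒ ω_s¹/ω_c¹ = 45/11
Stage 2: N_ring = 22 + 2·14 = 50
Stage 2: 22(ω_s−ω_c) = −50(ω_r−ω_c),  ω_r=0, ω_s=1
Stage 2: 22(1−ω_c) = −50(0−ω_c)  ⇒  72ω_c = 22  ⇒  ω_c = 11/36
  ⇒ ω_c²/ω_s² = 11/36
Coupling ω_s² = ω_s¹ ⇒ overall = 45/11 × 11/36 = 5/4

5/4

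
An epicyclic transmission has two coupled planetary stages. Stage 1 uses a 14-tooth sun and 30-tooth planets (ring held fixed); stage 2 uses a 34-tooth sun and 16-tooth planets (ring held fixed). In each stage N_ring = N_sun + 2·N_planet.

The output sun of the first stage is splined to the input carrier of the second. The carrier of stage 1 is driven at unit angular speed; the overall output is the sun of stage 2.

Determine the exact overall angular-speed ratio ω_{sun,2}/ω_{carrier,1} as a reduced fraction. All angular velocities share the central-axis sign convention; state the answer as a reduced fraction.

Stage 1: N_ring = 14 + 2·30 = 74
Stage 1: 14(ω_s−ω_c) = −74(ω_r−ω_c),  ω_r=0, ω_c=1
Stage 1: ω_s = 1 − (74/14)(0−1) = 44/7
  ⇒ ω_s¹/ω_c¹ = 44/7
Stage 2: N_ring = 34 + 2·16 = 66
Stage 2: 34(ω_s−ω_c) = −66(ω_r−ω_c),  ω_r=0, ω_c=1
Stage 2: ω_s = 1 − (66/34)(0−1) = 50/17
  ⇒ ω_s²/ω_c² = 50/17
Coupling ω_c² = ω_s¹ ⇒ overall = 44/7 × 50/17 = 2200/119

2200/119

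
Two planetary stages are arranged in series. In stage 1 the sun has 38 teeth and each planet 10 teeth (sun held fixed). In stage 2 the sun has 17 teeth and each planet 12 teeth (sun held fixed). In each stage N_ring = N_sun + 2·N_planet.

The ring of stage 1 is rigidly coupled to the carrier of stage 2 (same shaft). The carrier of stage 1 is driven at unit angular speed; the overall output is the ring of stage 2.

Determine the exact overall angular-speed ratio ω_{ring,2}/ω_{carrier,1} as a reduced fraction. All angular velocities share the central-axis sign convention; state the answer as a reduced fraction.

96/41

Stage 1: N_ring = 38 + 2·10 = 58
Stage 1: 38(ω_s−ω_c) = −58(ω_r−ω_c),  ω_s=0, ω_c=1
Stage 1: ω_r = 1 − (38/58)(0−1) = 48/29
  ⇒ ω_r¹/ω_c¹ = 48/29
Stage 2: N_ring = 17 + 2·12 = 41
Stage 2: 17(ω_s−ω_c) = −41(ω_r−ω_c),  ω_s=0, ω_c=1
Stage 2: ω_r = 1 − (17/41)(0−1) = 58/41
  ⇒ ω_r²/ω_c² = 58/41
Coupling ω_c² = ω_r¹ ⇒ overall = 48/29 × 58/41 = 96/41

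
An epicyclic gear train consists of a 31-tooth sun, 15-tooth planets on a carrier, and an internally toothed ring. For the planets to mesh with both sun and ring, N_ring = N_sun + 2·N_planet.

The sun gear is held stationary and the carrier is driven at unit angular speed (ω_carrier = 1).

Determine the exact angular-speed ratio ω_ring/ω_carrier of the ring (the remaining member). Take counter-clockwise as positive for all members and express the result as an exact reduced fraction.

N_ring = 31 + 2·15 = 61
31(ω_s−ω_c) = −61(ω_r−ω_c),  ω_s=0, ω_c=1
ω_r = 1 − (31/61)(0−1) = 92/61
ω_r/ω_c = 92/61

92/61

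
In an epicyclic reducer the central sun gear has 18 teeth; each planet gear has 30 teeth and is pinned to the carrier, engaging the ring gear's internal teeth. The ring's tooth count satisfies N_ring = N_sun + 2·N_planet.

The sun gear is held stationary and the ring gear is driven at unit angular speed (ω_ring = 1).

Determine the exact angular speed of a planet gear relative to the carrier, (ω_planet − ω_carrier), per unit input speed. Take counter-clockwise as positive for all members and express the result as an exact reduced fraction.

39/80

N_ring = 18 + 2·30 = 78
18(ω_s−ω_c) = −78(ω_r−ω_c),  ω_s=0, ω_r=1
18(0−ω_c) = −78(1−ω_c)  ⇒  96ω_c = 78  ⇒  ω_c = 13/16
sun–planet: 18·(0−13/16) = −30·(ω_p−ω_c)  ⇒  ω_p−ω_c = −(18/30)·(-13/16) = 39/80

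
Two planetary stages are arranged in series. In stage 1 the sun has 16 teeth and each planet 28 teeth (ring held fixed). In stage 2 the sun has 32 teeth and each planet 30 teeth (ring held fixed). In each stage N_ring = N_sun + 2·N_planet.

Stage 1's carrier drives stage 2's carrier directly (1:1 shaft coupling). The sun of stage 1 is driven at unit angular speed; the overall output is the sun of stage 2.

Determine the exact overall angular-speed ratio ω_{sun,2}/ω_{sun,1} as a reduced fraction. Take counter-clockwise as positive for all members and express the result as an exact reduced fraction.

31/44

Stage 1: N_ring = 16 + 2·28 = 72
Stage 1: 16(ω_s−ω_c) = −72(ω_r−ω_c),  ω_r=0, ω_s=1
Stage 1: 16(1−ω_c) = −72(0−ω_c)  ⇒  88ω_c = 16  ⇒  ω_c = 2/11
  ⇒ ω_c¹/ω_s¹ = 2/11
Stage 2: N_ring = 32 + 2·30 = 92
Stage 2: 32(ω_s−ω_c) = −92(ω_r−ω_c),  ω_r=0, ω_c=1
Stage 2: ω_s = 1 − (92/32)(0−1) = 31/8
  ⇒ ω_s²/ω_c² = 31/8
Coupling ω_c² = ω_c¹ ⇒ overall = 2/11 × 31/8 = 31/44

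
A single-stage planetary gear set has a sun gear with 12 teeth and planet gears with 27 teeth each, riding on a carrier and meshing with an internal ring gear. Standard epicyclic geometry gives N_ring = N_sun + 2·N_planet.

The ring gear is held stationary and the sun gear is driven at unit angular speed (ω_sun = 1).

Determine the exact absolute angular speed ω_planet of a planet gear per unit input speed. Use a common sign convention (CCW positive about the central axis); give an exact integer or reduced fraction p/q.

N_ring = 12 + 2·27 = 66
12(ω_s−ω_c) = −66(ω_r−ω_c),  ω_r=0, ω_s=1
12(1−ω_c) = −66(0−ω_c)  ⇒  78ω_c = 12  ⇒  ω_c = 2/13
sun–planet: 12·(1−2/13) = −27·(ω_p−ω_c)  ⇒  ω_p−ω_c = −(12/27)·(11/13) = -44/117
ω_p = 2/13 − 44/117 = -2/9

-2/9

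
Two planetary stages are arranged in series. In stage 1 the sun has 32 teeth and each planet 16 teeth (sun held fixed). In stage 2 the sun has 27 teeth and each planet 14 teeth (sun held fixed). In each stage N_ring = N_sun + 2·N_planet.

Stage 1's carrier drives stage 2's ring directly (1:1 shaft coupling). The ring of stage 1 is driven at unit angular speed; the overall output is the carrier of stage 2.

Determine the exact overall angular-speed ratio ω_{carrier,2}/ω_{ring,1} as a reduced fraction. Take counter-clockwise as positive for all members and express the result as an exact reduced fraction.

55/123

Stage 1: N_ring = 32 + 2·16 = 64
Stage 1: 32(ω_s−ω_c) = −64(ω_r−ω_c),  ω_s=0, ω_r=1
Stage 1: 32(0−ω_c) = −64(1−ω_c)  ⇒  96ω_c = 64  ⇒  ω_c = 2/3
  ⇒ ω_c¹/ω_r¹ = 2/3
Stage 2: N_ring = 27 + 2·14 = 55
Stage 2: 27(ω_s−ω_c) = −55(ω_r−ω_c),  ω_s=0, ω_r=1
Stage 2: 27(0−ω_c) = −55(1−ω_c)  ⇒  82ω_c = 55  ⇒  ω_c = 55/82
  ⇒ ω_c²/ω_r² = 55/82
Coupling ω_r² = ω_c¹ ⇒ overall = 2/3 × 55/82 = 55/123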